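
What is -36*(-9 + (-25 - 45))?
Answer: 2844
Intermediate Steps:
-36*(-9 + (-25 - 45)) = -36*(-9 - 70) = -36*(-79) = 2844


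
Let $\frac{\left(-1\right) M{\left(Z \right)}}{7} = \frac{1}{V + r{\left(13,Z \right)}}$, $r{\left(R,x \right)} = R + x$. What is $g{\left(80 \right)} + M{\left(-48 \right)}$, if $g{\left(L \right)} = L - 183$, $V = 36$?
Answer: $-110$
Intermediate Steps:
$g{\left(L \right)} = -183 + L$
$M{\left(Z \right)} = - \frac{7}{49 + Z}$ ($M{\left(Z \right)} = - \frac{7}{36 + \left(13 + Z\right)} = - \frac{7}{49 + Z}$)
$g{\left(80 \right)} + M{\left(-48 \right)} = \left(-183 + 80\right) - \frac{7}{49 - 48} = -103 - \frac{7}{1} = -103 - 7 = -110$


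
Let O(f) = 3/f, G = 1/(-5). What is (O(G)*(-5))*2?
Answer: 150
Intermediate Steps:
G = -1/5 ≈ -0.20000
(O(G)*(-5))*2 = ((3/(-1/5))*(-5))*2 = ((3*(-5))*(-5))*2 = -15*(-5)*2 = 75*2 = 150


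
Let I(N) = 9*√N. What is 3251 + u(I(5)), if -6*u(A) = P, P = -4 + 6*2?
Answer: 9749/3 ≈ 3249.7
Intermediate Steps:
P = 8 (P = -4 + 12 = 8)
u(A) = -4/3 (u(A) = -⅙*8 = -4/3)
3251 + u(I(5)) = 3251 - 4/3 = 9749/3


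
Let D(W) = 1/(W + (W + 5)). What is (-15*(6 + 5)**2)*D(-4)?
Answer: 605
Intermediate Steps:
D(W) = 1/(5 + 2*W) (D(W) = 1/(W + (5 + W)) = 1/(5 + 2*W))
(-15*(6 + 5)**2)*D(-4) = (-15*(6 + 5)**2)/(5 + 2*(-4)) = (-15*11**2)/(5 - 8) = -15*121/(-3) = -1815*(-1/3) = 605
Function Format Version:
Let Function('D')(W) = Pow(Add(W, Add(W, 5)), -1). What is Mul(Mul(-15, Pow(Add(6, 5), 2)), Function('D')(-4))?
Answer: 605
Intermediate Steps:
Function('D')(W) = Pow(Add(5, Mul(2, W)), -1) (Function('D')(W) = Pow(Add(W, Add(5, W)), -1) = Pow(Add(5, Mul(2, W)), -1))
Mul(Mul(-15, Pow(Add(6, 5), 2)), Function('D')(-4)) = Mul(Mul(-15, Pow(Add(6, 5), 2)), Pow(Add(5, Mul(2, -4)), -1)) = Mul(Mul(-15, Pow(11, 2)), Pow(Add(5, -8), -1)) = Mul(Mul(-15, 121), Pow(-3, -1)) = Mul(-1815, Rational(-1, 3)) = 605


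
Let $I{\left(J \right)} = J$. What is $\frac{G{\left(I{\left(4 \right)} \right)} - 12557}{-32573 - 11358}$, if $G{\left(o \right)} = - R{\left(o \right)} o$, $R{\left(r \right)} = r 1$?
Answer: $\frac{12573}{43931} \approx 0.2862$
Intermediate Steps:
$R{\left(r \right)} = r$
$G{\left(o \right)} = - o^{2}$ ($G{\left(o \right)} = - o o = - o^{2}$)
$\frac{G{\left(I{\left(4 \right)} \right)} - 12557}{-32573 - 11358} = \frac{- 4^{2} - 12557}{-32573 - 11358} = \frac{\left(-1\right) 16 - 12557}{-43931} = \left(-16 - 12557\right) \left(- \frac{1}{43931}\right) = \left(-12573\right) \left(- \frac{1}{43931}\right) = \frac{12573}{43931}$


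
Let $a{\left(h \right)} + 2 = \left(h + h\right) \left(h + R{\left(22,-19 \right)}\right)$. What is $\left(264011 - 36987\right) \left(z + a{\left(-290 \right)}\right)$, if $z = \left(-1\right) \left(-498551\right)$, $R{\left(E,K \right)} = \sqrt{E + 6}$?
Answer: $151368024976 - 263347840 \sqrt{7} \approx 1.5067 \cdot 10^{11}$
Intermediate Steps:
$R{\left(E,K \right)} = \sqrt{6 + E}$
$z = 498551$
$a{\left(h \right)} = -2 + 2 h \left(h + 2 \sqrt{7}\right)$ ($a{\left(h \right)} = -2 + \left(h + h\right) \left(h + \sqrt{6 + 22}\right) = -2 + 2 h \left(h + \sqrt{28}\right) = -2 + 2 h \left(h + 2 \sqrt{7}\right)$)
$\left(264011 - 36987\right) \left(z + a{\left(-290 \right)}\right) = \left(264011 - 36987\right) \left(498551 + \left(-2 + 2 \left(-290\right)^{2} + 4 \left(-290\right) \sqrt{7}\right)\right) = 227024 \left(498551 - \left(-168198 + 1160 \sqrt{7}\right)\right) = 227024 \left(498551 + \left(168198 - 1160 \sqrt{7}\right)\right) = 227024 \left(666749 - 1160 \sqrt{7}\right) = 151368024976 - 263347840 \sqrt{7}$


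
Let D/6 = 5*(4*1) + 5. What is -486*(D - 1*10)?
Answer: -68040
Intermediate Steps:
D = 150 (D = 6*(5*(4*1) + 5) = 6*(5*4 + 5) = 6*(20 + 5) = 6*25 = 150)
-486*(D - 1*10) = -486*(150 - 1*10) = -486*(150 - 10) = -486*140 = -68040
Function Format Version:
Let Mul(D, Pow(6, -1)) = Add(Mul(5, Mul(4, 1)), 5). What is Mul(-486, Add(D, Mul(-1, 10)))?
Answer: -68040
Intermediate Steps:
D = 150 (D = Mul(6, Add(Mul(5, Mul(4, 1)), 5)) = Mul(6, Add(Mul(5, 4), 5)) = Mul(6, Add(20, 5)) = Mul(6, 25) = 150)
Mul(-486, Add(D, Mul(-1, 10))) = Mul(-486, Add(150, Mul(-1, 10))) = Mul(-486, Add(150, -10)) = Mul(-486, 140) = -68040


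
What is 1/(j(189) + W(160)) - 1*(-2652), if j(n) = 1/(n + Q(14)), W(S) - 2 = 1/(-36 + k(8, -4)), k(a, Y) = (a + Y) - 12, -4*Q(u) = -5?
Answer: 176081200/66383 ≈ 2652.5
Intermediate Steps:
Q(u) = 5/4 (Q(u) = -¼*(-5) = 5/4)
k(a, Y) = -12 + Y + a (k(a, Y) = (Y + a) - 12 = -12 + Y + a)
W(S) = 87/44 (W(S) = 2 + 1/(-36 + (-12 - 4 + 8)) = 2 + 1/(-36 - 8) = 2 + 1/(-44) = 2 - 1/44 = 87/44)
j(n) = 1/(5/4 + n) (j(n) = 1/(n + 5/4) = 1/(5/4 + n))
1/(j(189) + W(160)) - 1*(-2652) = 1/(4/(5 + 4*189) + 87/44) - 1*(-2652) = 1/(4/(5 + 756) + 87/44) + 2652 = 1/(4/761 + 87/44) + 2652 = 1/(66383/33484) + 2652 = 33484/66383 + 2652 = 176081200/66383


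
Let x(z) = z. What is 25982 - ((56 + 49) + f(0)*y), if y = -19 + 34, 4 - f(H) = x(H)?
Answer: 25817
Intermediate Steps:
f(H) = 4 - H
y = 15
25982 - ((56 + 49) + f(0)*y) = 25982 - ((56 + 49) + (4 - 1*0)*15) = 25982 - (105 + (4 + 0)*15) = 25982 - (105 + 4*15) = 25982 - (105 + 60) = 25982 - 1*165 = 25982 - 165 = 25817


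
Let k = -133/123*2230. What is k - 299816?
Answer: -37173958/123 ≈ -3.0223e+5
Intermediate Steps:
k = -296590/123 (k = -133*1/123*2230 = -133/123*2230 = -296590/123 ≈ -2411.3)
k - 299816 = -296590/123 - 299816 = -37173958/123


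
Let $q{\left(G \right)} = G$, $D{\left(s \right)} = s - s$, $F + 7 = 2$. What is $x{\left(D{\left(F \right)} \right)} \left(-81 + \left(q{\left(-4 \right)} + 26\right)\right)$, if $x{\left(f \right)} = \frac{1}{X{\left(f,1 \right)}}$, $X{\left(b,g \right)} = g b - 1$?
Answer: $59$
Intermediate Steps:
$F = -5$ ($F = -7 + 2 = -5$)
$X{\left(b,g \right)} = -1 + b g$ ($X{\left(b,g \right)} = b g - 1 = -1 + b g$)
$D{\left(s \right)} = 0$
$x{\left(f \right)} = \frac{1}{-1 + f}$ ($x{\left(f \right)} = \frac{1}{-1 + f 1} = \frac{1}{-1 + f}$)
$x{\left(D{\left(F \right)} \right)} \left(-81 + \left(q{\left(-4 \right)} + 26\right)\right) = \frac{-81 + \left(-4 + 26\right)}{-1 + 0} = \frac{-81 + 22}{-1} = \left(-1\right) \left(-59\right) = 59$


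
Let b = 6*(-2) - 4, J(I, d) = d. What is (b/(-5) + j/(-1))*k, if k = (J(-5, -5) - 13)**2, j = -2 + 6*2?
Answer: -11016/5 ≈ -2203.2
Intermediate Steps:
j = 10 (j = -2 + 12 = 10)
b = -16 (b = -12 - 4 = -16)
k = 324 (k = (-5 - 13)**2 = (-18)**2 = 324)
(b/(-5) + j/(-1))*k = (-16/(-5) + 10/(-1))*324 = (-16*(-1/5) + 10*(-1))*324 = (16/5 - 10)*324 = -34/5*324 = -11016/5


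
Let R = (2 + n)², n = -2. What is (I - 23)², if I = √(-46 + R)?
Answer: (23 - I*√46)² ≈ 483.0 - 311.99*I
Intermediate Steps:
R = 0 (R = (2 - 2)² = 0² = 0)
I = I*√46 (I = √(-46 + 0) = √(-46) = I*√46 ≈ 6.7823*I)
(I - 23)² = (I*√46 - 23)² = (-23 + I*√46)²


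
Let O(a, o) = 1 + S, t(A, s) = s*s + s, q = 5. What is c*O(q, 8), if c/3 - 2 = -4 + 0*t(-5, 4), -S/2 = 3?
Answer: 30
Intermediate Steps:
t(A, s) = s + s² (t(A, s) = s² + s = s + s²)
S = -6 (S = -2*3 = -6)
O(a, o) = -5 (O(a, o) = 1 - 6 = -5)
c = -6 (c = 6 + 3*(-4 + 0*(4*(1 + 4))) = 6 + 3*(-4 + 0*(4*5)) = 6 + 3*(-4 + 0*20) = 6 + 3*(-4 + 0) = 6 + 3*(-4) = 6 - 12 = -6)
c*O(q, 8) = -6*(-5) = 30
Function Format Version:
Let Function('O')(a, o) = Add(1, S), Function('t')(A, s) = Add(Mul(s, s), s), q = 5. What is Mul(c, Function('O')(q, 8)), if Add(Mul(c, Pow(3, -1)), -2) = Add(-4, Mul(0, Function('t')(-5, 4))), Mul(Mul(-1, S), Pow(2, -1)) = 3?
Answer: 30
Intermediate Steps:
Function('t')(A, s) = Add(s, Pow(s, 2)) (Function('t')(A, s) = Add(Pow(s, 2), s) = Add(s, Pow(s, 2)))
S = -6 (S = Mul(-2, 3) = -6)
Function('O')(a, o) = -5 (Function('O')(a, o) = Add(1, -6) = -5)
c = -6 (c = Add(6, Mul(3, Add(-4, Mul(0, Mul(4, Add(1, 4)))))) = Add(6, Mul(3, Add(-4, Mul(0, Mul(4, 5))))) = Add(6, Mul(3, Add(-4, Mul(0, 20)))) = Add(6, Mul(3, Add(-4, 0))) = Add(6, Mul(3, -4)) = Add(6, -12) = -6)
Mul(c, Function('O')(q, 8)) = Mul(-6, -5) = 30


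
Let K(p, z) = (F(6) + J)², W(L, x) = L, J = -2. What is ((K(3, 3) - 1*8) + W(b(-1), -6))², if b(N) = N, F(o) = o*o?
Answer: 1315609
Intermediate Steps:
F(o) = o²
K(p, z) = 1156 (K(p, z) = (6² - 2)² = (36 - 2)² = 34² = 1156)
((K(3, 3) - 1*8) + W(b(-1), -6))² = ((1156 - 1*8) - 1)² = ((1156 - 8) - 1)² = (1148 - 1)² = 1147² = 1315609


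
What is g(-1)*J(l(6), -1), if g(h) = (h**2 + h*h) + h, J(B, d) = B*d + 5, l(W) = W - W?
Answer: 5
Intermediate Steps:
l(W) = 0
J(B, d) = 5 + B*d
g(h) = h + 2*h**2 (g(h) = (h**2 + h**2) + h = 2*h**2 + h = h + 2*h**2)
g(-1)*J(l(6), -1) = (-(1 + 2*(-1)))*(5 + 0*(-1)) = (-(1 - 2))*(5 + 0) = -1*(-1)*5 = 1*5 = 5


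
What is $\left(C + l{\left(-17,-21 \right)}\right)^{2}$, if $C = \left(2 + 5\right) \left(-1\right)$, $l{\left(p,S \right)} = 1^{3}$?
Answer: $36$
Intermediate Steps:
$l{\left(p,S \right)} = 1$
$C = -7$ ($C = 7 \left(-1\right) = -7$)
$\left(C + l{\left(-17,-21 \right)}\right)^{2} = \left(-7 + 1\right)^{2} = \left(-6\right)^{2} = 36$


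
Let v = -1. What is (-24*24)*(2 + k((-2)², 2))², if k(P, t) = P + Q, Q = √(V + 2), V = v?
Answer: -28224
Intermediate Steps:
V = -1
Q = 1 (Q = √(-1 + 2) = √1 = 1)
k(P, t) = 1 + P (k(P, t) = P + 1 = 1 + P)
(-24*24)*(2 + k((-2)², 2))² = (-24*24)*(2 + (1 + (-2)²))² = -576*(2 + (1 + 4))² = -576*(2 + 5)² = -576*7² = -576*49 = -28224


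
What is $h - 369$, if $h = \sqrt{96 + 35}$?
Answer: $-369 + \sqrt{131} \approx -357.55$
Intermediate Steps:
$h = \sqrt{131} \approx 11.446$
$h - 369 = \sqrt{131} - 369 = -369 + \sqrt{131}$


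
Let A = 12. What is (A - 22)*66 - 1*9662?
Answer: -10322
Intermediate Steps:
(A - 22)*66 - 1*9662 = (12 - 22)*66 - 1*9662 = -10*66 - 9662 = -660 - 9662 = -10322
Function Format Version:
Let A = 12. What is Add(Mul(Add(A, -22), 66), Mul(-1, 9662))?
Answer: -10322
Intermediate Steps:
Add(Mul(Add(A, -22), 66), Mul(-1, 9662)) = Add(Mul(Add(12, -22), 66), Mul(-1, 9662)) = Add(Mul(-10, 66), -9662) = Add(-660, -9662) = -10322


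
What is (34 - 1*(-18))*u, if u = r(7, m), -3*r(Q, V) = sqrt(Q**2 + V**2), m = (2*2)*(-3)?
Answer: -52*sqrt(193)/3 ≈ -240.80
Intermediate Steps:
m = -12 (m = 4*(-3) = -12)
r(Q, V) = -sqrt(Q**2 + V**2)/3
u = -sqrt(193)/3 (u = -sqrt(7**2 + (-12)**2)/3 = -sqrt(49 + 144)/3 = -sqrt(193)/3 ≈ -4.6308)
(34 - 1*(-18))*u = (34 - 1*(-18))*(-sqrt(193)/3) = (34 + 18)*(-sqrt(193)/3) = 52*(-sqrt(193)/3) = -52*sqrt(193)/3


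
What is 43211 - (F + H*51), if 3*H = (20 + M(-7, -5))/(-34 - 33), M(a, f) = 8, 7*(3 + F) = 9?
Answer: 20270095/469 ≈ 43220.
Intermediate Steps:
F = -12/7 (F = -3 + (1/7)*9 = -3 + 9/7 = -12/7 ≈ -1.7143)
H = -28/201 (H = ((20 + 8)/(-34 - 33))/3 = (28/(-67))/3 = (28*(-1/67))/3 = (1/3)*(-28/67) = -28/201 ≈ -0.13930)
43211 - (F + H*51) = 43211 - (-12/7 - 28/201*51) = 43211 - (-12/7 - 476/67) = 43211 - 1*(-4136/469) = 43211 + 4136/469 = 20270095/469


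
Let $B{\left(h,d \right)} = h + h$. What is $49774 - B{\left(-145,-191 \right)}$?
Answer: $50064$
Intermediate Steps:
$B{\left(h,d \right)} = 2 h$
$49774 - B{\left(-145,-191 \right)} = 49774 - 2 \left(-145\right) = 49774 - -290 = 49774 + 290 = 50064$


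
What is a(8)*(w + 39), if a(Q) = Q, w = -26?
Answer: 104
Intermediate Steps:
a(8)*(w + 39) = 8*(-26 + 39) = 8*13 = 104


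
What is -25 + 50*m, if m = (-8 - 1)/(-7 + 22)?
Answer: -55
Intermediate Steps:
m = -⅗ (m = -9/15 = -9*1/15 = -⅗ ≈ -0.60000)
-25 + 50*m = -25 + 50*(-⅗) = -25 - 30 = -55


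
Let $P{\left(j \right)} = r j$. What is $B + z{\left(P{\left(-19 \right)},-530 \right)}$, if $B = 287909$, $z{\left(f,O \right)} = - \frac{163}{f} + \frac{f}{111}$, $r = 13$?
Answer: $\frac{7893558137}{27417} \approx 2.8791 \cdot 10^{5}$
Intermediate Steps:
$P{\left(j \right)} = 13 j$
$z{\left(f,O \right)} = - \frac{163}{f} + \frac{f}{111}$ ($z{\left(f,O \right)} = - \frac{163}{f} + f \frac{1}{111} = - \frac{163}{f} + \frac{f}{111}$)
$B + z{\left(P{\left(-19 \right)},-530 \right)} = 287909 + \left(- \frac{163}{13 \left(-19\right)} + \frac{13 \left(-19\right)}{111}\right) = 287909 + \left(- \frac{163}{-247} + \frac{1}{111} \left(-247\right)\right) = 287909 - \frac{42916}{27417} = \frac{7893558137}{27417}$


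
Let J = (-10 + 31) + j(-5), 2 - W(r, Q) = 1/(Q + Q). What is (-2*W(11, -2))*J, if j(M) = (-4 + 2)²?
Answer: -225/2 ≈ -112.50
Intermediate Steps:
j(M) = 4 (j(M) = (-2)² = 4)
W(r, Q) = 2 - 1/(2*Q) (W(r, Q) = 2 - 1/(Q + Q) = 2 - 1/(2*Q))
J = 25 (J = (-10 + 31) + 4 = 21 + 4 = 25)
(-2*W(11, -2))*J = -2*(2 - ½/(-2))*25 = -2*(2 - ½*(-½))*25 = -2*(2 + ¼)*25 = -2*9/4*25 = -9/2*25 = -225/2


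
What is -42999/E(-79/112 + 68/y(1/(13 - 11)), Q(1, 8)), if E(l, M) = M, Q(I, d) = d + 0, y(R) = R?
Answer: -42999/8 ≈ -5374.9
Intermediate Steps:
Q(I, d) = d
-42999/E(-79/112 + 68/y(1/(13 - 11)), Q(1, 8)) = -42999/8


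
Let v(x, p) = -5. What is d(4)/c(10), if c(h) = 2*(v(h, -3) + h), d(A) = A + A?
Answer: 4/5 ≈ 0.80000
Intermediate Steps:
d(A) = 2*A
c(h) = -10 + 2*h (c(h) = 2*(-5 + h) = -10 + 2*h)
d(4)/c(10) = (2*4)/(-10 + 2*10) = 8/(-10 + 20) = 8/10 = 8*(1/10) = 4/5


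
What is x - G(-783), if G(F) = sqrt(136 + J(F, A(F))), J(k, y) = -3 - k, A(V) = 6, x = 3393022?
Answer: 3393022 - 2*sqrt(229) ≈ 3.3930e+6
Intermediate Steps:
G(F) = sqrt(133 - F) (G(F) = sqrt(136 + (-3 - F)) = sqrt(133 - F))
x - G(-783) = 3393022 - sqrt(133 - 1*(-783)) = 3393022 - sqrt(133 + 783) = 3393022 - sqrt(916) = 3393022 - 2*sqrt(229)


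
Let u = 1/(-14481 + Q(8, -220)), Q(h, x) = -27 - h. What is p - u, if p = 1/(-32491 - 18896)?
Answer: 36871/745933692 ≈ 4.9429e-5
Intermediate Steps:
p = -1/51387 (p = 1/(-51387) = -1/51387 ≈ -1.9460e-5)
u = -1/14516 (u = 1/(-14481 + (-27 - 1*8)) = 1/(-14481 + (-27 - 8)) = 1/(-14481 - 35) = 1/(-14516) = -1/14516 ≈ -6.8889e-5)
p - u = -1/51387 - 1*(-1/14516) = -1/51387 + 1/14516 = 36871/745933692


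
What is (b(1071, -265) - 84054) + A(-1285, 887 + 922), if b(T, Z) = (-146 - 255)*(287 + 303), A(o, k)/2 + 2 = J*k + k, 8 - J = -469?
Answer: 1408756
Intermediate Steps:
J = 477 (J = 8 - 1*(-469) = 8 + 469 = 477)
A(o, k) = -4 + 956*k (A(o, k) = -4 + 2*(477*k + k) = -4 + 2*(478*k) = -4 + 956*k)
b(T, Z) = -236590 (b(T, Z) = -401*590 = -236590)
(b(1071, -265) - 84054) + A(-1285, 887 + 922) = (-236590 - 84054) + (-4 + 956*(887 + 922)) = -320644 + (-4 + 956*1809) = -320644 + (-4 + 1729404) = -320644 + 1729400 = 1408756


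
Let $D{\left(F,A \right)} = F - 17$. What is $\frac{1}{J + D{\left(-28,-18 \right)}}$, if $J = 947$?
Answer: $\frac{1}{902} \approx 0.0011086$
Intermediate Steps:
$D{\left(F,A \right)} = -17 + F$
$\frac{1}{J + D{\left(-28,-18 \right)}} = \frac{1}{947 - 45} = \frac{1}{902}$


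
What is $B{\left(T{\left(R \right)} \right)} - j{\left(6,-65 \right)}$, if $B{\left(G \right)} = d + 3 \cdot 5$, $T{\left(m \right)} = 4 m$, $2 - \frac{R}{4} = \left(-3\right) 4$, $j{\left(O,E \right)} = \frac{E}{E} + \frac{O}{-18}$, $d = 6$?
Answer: $\frac{61}{3} \approx 20.333$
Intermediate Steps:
$j{\left(O,E \right)} = 1 - \frac{O}{18}$ ($j{\left(O,E \right)} = 1 + O \left(- \frac{1}{18}\right) = 1 - \frac{O}{18}$)
$R = 56$ ($R = 8 - 4 \left(\left(-3\right) 4\right) = 8 - -48 = 8 + 48 = 56$)
$B{\left(G \right)} = 21$ ($B{\left(G \right)} = 6 + 3 \cdot 5 = 6 + 15 = 21$)
$B{\left(T{\left(R \right)} \right)} - j{\left(6,-65 \right)} = 21 - \left(1 - \frac{1}{3}\right) = 21 - \frac{2}{3} = \frac{61}{3}$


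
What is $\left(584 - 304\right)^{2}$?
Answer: $78400$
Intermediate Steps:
$\left(584 - 304\right)^{2} = 280^{2} = 78400$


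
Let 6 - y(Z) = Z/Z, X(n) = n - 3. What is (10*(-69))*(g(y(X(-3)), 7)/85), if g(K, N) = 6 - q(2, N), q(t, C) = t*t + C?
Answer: 690/17 ≈ 40.588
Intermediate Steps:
X(n) = -3 + n
q(t, C) = C + t² (q(t, C) = t² + C = C + t²)
y(Z) = 5 (y(Z) = 6 - Z/Z = 6 - 1*1 = 6 - 1 = 5)
g(K, N) = 2 - N (g(K, N) = 6 - (N + 2²) = 6 - (N + 4) = 6 - (4 + N) = 6 + (-4 - N) = 2 - N)
(10*(-69))*(g(y(X(-3)), 7)/85) = (10*(-69))*((2 - 1*7)/85) = -690*(2 - 7)/85 = -(-3450)/85 = -690*(-1/17) = 690/17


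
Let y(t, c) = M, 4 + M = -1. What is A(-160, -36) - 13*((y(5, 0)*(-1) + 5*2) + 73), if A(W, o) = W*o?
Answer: 4616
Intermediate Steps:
M = -5 (M = -4 - 1 = -5)
y(t, c) = -5
A(-160, -36) - 13*((y(5, 0)*(-1) + 5*2) + 73) = -160*(-36) - 13*((-5*(-1) + 5*2) + 73) = 5760 - 13*((5 + 10) + 73) = 5760 - 13*(15 + 73) = 5760 - 13*88 = 5760 - 1*1144 = 5760 - 1144 = 4616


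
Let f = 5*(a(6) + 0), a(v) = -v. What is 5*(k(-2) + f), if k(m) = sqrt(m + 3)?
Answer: -145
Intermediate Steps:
k(m) = sqrt(3 + m)
f = -30 (f = 5*(-1*6 + 0) = 5*(-6 + 0) = 5*(-6) = -30)
5*(k(-2) + f) = 5*(sqrt(3 - 2) - 30) = 5*(sqrt(1) - 30) = 5*(1 - 30) = 5*(-29) = -145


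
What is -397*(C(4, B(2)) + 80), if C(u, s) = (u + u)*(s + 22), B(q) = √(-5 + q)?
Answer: -101632 - 3176*I*√3 ≈ -1.0163e+5 - 5501.0*I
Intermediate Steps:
C(u, s) = 2*u*(22 + s) (C(u, s) = (2*u)*(22 + s) = 2*u*(22 + s))
-397*(C(4, B(2)) + 80) = -397*(2*4*(22 + √(-5 + 2)) + 80) = -397*(2*4*(22 + √(-3)) + 80) = -397*(2*4*(22 + I*√3) + 80) = -397*((176 + 8*I*√3) + 80) = -397*(256 + 8*I*√3) = -101632 - 3176*I*√3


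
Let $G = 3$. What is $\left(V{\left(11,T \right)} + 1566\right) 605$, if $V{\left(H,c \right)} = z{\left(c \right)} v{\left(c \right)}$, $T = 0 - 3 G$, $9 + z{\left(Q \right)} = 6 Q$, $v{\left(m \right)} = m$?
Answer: $1290465$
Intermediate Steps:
$z{\left(Q \right)} = -9 + 6 Q$
$T = -9$ ($T = 0 - 9 = -9$)
$V{\left(H,c \right)} = c \left(-9 + 6 c\right)$ ($V{\left(H,c \right)} = \left(-9 + 6 c\right) c = c \left(-9 + 6 c\right)$)
$\left(V{\left(11,T \right)} + 1566\right) 605 = \left(3 \left(-9\right) \left(-3 + 2 \left(-9\right)\right) + 1566\right) 605 = \left(3 \left(-9\right) \left(-3 - 18\right) + 1566\right) 605 = \left(3 \left(-9\right) \left(-21\right) + 1566\right) 605 = \left(567 + 1566\right) 605 = 2133 \cdot 605 = 1290465$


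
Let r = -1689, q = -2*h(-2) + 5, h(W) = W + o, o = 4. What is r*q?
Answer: -1689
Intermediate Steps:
h(W) = 4 + W (h(W) = W + 4 = 4 + W)
q = 1 (q = -2*(4 - 2) + 5 = -2*2 + 5 = -4 + 5 = 1)
r*q = -1689*1 = -1689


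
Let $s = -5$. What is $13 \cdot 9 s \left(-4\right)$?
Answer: $2340$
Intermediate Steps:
$13 \cdot 9 s \left(-4\right) = 13 \cdot 9 \left(\left(-5\right) \left(-4\right)\right) = 117 \cdot 20 = 2340$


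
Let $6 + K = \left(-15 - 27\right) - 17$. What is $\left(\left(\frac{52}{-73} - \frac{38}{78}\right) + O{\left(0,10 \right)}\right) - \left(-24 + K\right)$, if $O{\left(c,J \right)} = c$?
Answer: $\frac{249968}{2847} \approx 87.801$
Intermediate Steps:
$K = -65$ ($K = -6 - 59 = -65$)
$\left(\left(\frac{52}{-73} - \frac{38}{78}\right) + O{\left(0,10 \right)}\right) - \left(-24 + K\right) = \left(\left(\frac{52}{-73} - \frac{38}{78}\right) + 0\right) + \left(24 - -65\right) = \left(\left(52 \left(- \frac{1}{73}\right) - \frac{19}{39}\right) + 0\right) + \left(24 + 65\right) = \left(\left(- \frac{52}{73} - \frac{19}{39}\right) + 0\right) + 89 = \left(- \frac{3415}{2847} + 0\right) + 89 = - \frac{3415}{2847} + 89 = \frac{249968}{2847}$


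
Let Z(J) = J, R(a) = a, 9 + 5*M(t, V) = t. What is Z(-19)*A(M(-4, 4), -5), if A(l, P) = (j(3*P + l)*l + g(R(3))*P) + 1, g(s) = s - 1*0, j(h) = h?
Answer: -15086/25 ≈ -603.44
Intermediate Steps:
M(t, V) = -9/5 + t/5
g(s) = s (g(s) = s + 0 = s)
A(l, P) = 1 + 3*P + l*(l + 3*P) (A(l, P) = ((3*P + l)*l + 3*P) + 1 = ((l + 3*P)*l + 3*P) + 1 = (l*(l + 3*P) + 3*P) + 1 = (3*P + l*(l + 3*P)) + 1 = 1 + 3*P + l*(l + 3*P))
Z(-19)*A(M(-4, 4), -5) = -19*(1 + 3*(-5) + (-9/5 + (⅕)*(-4))*((-9/5 + (⅕)*(-4)) + 3*(-5))) = -19*(1 - 15 + (-9/5 - ⅘)*((-9/5 - ⅘) - 15)) = -19*(1 - 15 - 13*(-13/5 - 15)/5) = -19*(1 - 15 - 13/5*(-88/5)) = -19*(1 - 15 + 1144/25) = -19*794/25 = -15086/25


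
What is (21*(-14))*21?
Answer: -6174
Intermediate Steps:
(21*(-14))*21 = -294*21 = -6174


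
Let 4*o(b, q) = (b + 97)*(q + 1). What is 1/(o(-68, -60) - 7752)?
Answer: -4/32719 ≈ -0.00012225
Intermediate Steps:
o(b, q) = (1 + q)*(97 + b)/4 (o(b, q) = ((b + 97)*(q + 1))/4 = ((97 + b)*(1 + q))/4 = ((1 + q)*(97 + b))/4 = (1 + q)*(97 + b)/4)
1/(o(-68, -60) - 7752) = 1/((97/4 + (¼)*(-68) + (97/4)*(-60) + (¼)*(-68)*(-60)) - 7752) = 1/((97/4 - 17 - 1455 + 1020) - 7752) = 1/(-1711/4 - 7752) = 1/(-32719/4) = -4/32719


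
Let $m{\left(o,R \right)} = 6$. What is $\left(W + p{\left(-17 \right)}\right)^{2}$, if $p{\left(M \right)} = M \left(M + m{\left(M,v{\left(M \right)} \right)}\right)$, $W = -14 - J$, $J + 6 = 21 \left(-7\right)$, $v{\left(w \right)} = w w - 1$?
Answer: $106276$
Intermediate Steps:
$v{\left(w \right)} = -1 + w^{2}$ ($v{\left(w \right)} = w^{2} - 1 = -1 + w^{2}$)
$J = -153$ ($J = -6 + 21 \left(-7\right) = -6 - 147 = -153$)
$W = 139$ ($W = -14 - -153 = -14 + 153 = 139$)
$p{\left(M \right)} = M \left(6 + M\right)$ ($p{\left(M \right)} = M \left(M + 6\right) = M \left(6 + M\right)$)
$\left(W + p{\left(-17 \right)}\right)^{2} = \left(139 - 17 \left(6 - 17\right)\right)^{2} = \left(139 - -187\right)^{2} = \left(139 + 187\right)^{2} = 326^{2} = 106276$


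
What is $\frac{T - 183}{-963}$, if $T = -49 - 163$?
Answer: $\frac{395}{963} \approx 0.41018$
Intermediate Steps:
$T = -212$ ($T = -49 - 163 = -212$)
$\frac{T - 183}{-963} = \frac{-212 - 183}{-963} = \left(-212 - 183\right) \left(- \frac{1}{963}\right) = \left(-395\right) \left(- \frac{1}{963}\right) = \frac{395}{963}$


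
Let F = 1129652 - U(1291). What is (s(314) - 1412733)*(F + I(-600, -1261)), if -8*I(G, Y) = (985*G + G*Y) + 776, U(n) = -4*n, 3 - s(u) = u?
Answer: -1574157863836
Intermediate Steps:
s(u) = 3 - u
F = 1134816 (F = 1129652 - (-4)*1291 = 1129652 - 1*(-5164) = 1129652 + 5164 = 1134816)
I(G, Y) = -97 - 985*G/8 - G*Y/8 (I(G, Y) = -((985*G + G*Y) + 776)/8 = -(776 + 985*G + G*Y)/8 = -97 - 985*G/8 - G*Y/8)
(s(314) - 1412733)*(F + I(-600, -1261)) = ((3 - 1*314) - 1412733)*(1134816 + (-97 - 985/8*(-600) - ⅛*(-600)*(-1261))) = ((3 - 314) - 1412733)*(1134816 + (-97 + 73875 - 94575)) = (-311 - 1412733)*(1134816 - 20797) = -1413044*1114019 = -1574157863836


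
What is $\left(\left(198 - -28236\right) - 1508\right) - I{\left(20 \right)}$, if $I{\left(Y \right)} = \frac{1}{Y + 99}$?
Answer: $\frac{3204193}{119} \approx 26926.0$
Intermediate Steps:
$I{\left(Y \right)} = \frac{1}{99 + Y}$
$\left(\left(198 - -28236\right) - 1508\right) - I{\left(20 \right)} = \left(\left(198 - -28236\right) - 1508\right) - \frac{1}{99 + 20} = \left(\left(198 + 28236\right) - 1508\right) - \frac{1}{119} = \left(28434 - 1508\right) - \frac{1}{119} = 26926 - \frac{1}{119} = \frac{3204193}{119}$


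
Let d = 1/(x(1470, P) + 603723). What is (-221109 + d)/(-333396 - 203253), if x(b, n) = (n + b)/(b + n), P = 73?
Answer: 133488809915/323987880876 ≈ 0.41202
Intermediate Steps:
x(b, n) = 1 (x(b, n) = (b + n)/(b + n) = 1)
d = 1/603724 (d = 1/(1 + 603723) = 1/603724 ≈ 1.6564e-6)
(-221109 + d)/(-333396 - 203253) = (-221109 + 1/603724)/(-333396 - 203253) = -133488809915/603724/(-536649) = -133488809915/603724*(-1/536649) = 133488809915/323987880876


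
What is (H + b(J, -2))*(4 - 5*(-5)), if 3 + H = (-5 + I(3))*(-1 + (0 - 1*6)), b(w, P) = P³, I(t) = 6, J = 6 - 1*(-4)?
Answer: -522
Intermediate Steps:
J = 10 (J = 6 + 4 = 10)
H = -10 (H = -3 + (-5 + 6)*(-1 + (0 - 1*6)) = -3 + 1*(-1 + (0 - 6)) = -3 + 1*(-1 - 6) = -3 + 1*(-7) = -3 - 7 = -10)
(H + b(J, -2))*(4 - 5*(-5)) = (-10 + (-2)³)*(4 - 5*(-5)) = (-10 - 8)*(4 + 25) = -18*29 = -522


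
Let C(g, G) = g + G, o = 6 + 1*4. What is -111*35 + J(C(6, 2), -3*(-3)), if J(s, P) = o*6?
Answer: -3825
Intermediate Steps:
o = 10 (o = 6 + 4 = 10)
C(g, G) = G + g
J(s, P) = 60 (J(s, P) = 10*6 = 60)
-111*35 + J(C(6, 2), -3*(-3)) = -111*35 + 60 = -3885 + 60 = -3825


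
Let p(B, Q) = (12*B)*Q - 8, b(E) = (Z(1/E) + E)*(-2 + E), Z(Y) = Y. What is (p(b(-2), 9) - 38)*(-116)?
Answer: -119944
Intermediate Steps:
b(E) = (-2 + E)*(E + 1/E) (b(E) = (1/E + E)*(-2 + E) = (E + 1/E)*(-2 + E) = (-2 + E)*(E + 1/E))
p(B, Q) = -8 + 12*B*Q (p(B, Q) = 12*B*Q - 8 = -8 + 12*B*Q)
(p(b(-2), 9) - 38)*(-116) = ((-8 + 12*(1 + (-2)² - 2*(-2) - 2/(-2))*9) - 38)*(-116) = ((-8 + 12*(1 + 4 + 4 - 2*(-½))*9) - 38)*(-116) = ((-8 + 12*(1 + 4 + 4 + 1)*9) - 38)*(-116) = ((-8 + 12*10*9) - 38)*(-116) = ((-8 + 1080) - 38)*(-116) = (1072 - 38)*(-116) = 1034*(-116) = -119944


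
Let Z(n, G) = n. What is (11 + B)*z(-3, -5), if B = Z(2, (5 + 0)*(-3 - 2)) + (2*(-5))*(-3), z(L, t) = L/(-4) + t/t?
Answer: 301/4 ≈ 75.250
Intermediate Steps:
z(L, t) = 1 - L/4 (z(L, t) = L*(-1/4) + 1 = -L/4 + 1 = 1 - L/4)
B = 32 (B = 2 + (2*(-5))*(-3) = 2 - 10*(-3) = 2 + 30 = 32)
(11 + B)*z(-3, -5) = (11 + 32)*(1 - 1/4*(-3)) = 43*(1 + 3/4) = 43*(7/4) = 301/4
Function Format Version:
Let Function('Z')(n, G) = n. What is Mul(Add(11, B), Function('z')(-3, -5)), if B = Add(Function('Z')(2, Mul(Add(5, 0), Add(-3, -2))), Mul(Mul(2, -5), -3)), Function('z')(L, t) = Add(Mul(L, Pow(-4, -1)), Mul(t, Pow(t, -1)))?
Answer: Rational(301, 4) ≈ 75.250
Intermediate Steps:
Function('z')(L, t) = Add(1, Mul(Rational(-1, 4), L)) (Function('z')(L, t) = Add(Mul(L, Rational(-1, 4)), 1) = Add(Mul(Rational(-1, 4), L), 1) = Add(1, Mul(Rational(-1, 4), L)))
B = 32 (B = Add(2, Mul(Mul(2, -5), -3)) = Add(2, Mul(-10, -3)) = Add(2, 30) = 32)
Mul(Add(11, B), Function('z')(-3, -5)) = Mul(Add(11, 32), Add(1, Mul(Rational(-1, 4), -3))) = Mul(43, Add(1, Rational(3, 4))) = Mul(43, Rational(7, 4)) = Rational(301, 4)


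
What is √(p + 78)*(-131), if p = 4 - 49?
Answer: -131*√33 ≈ -752.54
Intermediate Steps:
p = -45
√(p + 78)*(-131) = √(-45 + 78)*(-131) = √33*(-131) = -131*√33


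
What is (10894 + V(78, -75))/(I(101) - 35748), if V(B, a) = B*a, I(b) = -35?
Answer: -5044/35783 ≈ -0.14096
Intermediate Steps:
(10894 + V(78, -75))/(I(101) - 35748) = (10894 + 78*(-75))/(-35 - 35748) = (10894 - 5850)/(-35783) = 5044*(-1/35783) = -5044/35783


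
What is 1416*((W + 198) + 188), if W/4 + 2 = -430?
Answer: -1900272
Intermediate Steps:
W = -1728 (W = -8 + 4*(-430) = -8 - 1720 = -1728)
1416*((W + 198) + 188) = 1416*((-1728 + 198) + 188) = 1416*(-1530 + 188) = 1416*(-1342) = -1900272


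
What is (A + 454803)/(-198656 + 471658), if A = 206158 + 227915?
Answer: 444438/136501 ≈ 3.2559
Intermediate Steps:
A = 434073
(A + 454803)/(-198656 + 471658) = (434073 + 454803)/(-198656 + 471658) = 888876/273002 = 888876*(1/273002) = 444438/136501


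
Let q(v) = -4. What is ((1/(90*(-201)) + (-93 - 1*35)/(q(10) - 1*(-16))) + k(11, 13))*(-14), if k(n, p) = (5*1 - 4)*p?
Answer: -295463/9045 ≈ -32.666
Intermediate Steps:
k(n, p) = p (k(n, p) = (5 - 4)*p = 1*p = p)
((1/(90*(-201)) + (-93 - 1*35)/(q(10) - 1*(-16))) + k(11, 13))*(-14) = ((1/(90*(-201)) + (-93 - 1*35)/(-4 - 1*(-16))) + 13)*(-14) = (((1/90)*(-1/201) + (-93 - 35)/(-4 + 16)) + 13)*(-14) = ((-1/18090 - 128/12) + 13)*(-14) = ((-1/18090 - 128*1/12) + 13)*(-14) = ((-1/18090 - 32/3) + 13)*(-14) = (-192961/18090 + 13)*(-14) = (42209/18090)*(-14) = -295463/9045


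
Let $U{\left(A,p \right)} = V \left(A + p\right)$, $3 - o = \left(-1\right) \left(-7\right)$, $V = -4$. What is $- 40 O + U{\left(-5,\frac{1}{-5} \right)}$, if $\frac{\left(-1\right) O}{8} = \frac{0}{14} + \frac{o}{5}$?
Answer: $- \frac{1176}{5} \approx -235.2$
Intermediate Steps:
$o = -4$ ($o = 3 - \left(-1\right) \left(-7\right) = 3 - 7 = -4$)
$U{\left(A,p \right)} = - 4 A - 4 p$ ($U{\left(A,p \right)} = - 4 \left(A + p\right) = - 4 A - 4 p$)
$O = \frac{32}{5}$ ($O = - 8 \left(\frac{0}{14} - \frac{4}{5}\right) = - 8 \left(0 \cdot \frac{1}{14} - \frac{4}{5}\right) = - 8 \left(0 - \frac{4}{5}\right) = \left(-8\right) \left(- \frac{4}{5}\right) = \frac{32}{5} \approx 6.4$)
$- 40 O + U{\left(-5,\frac{1}{-5} \right)} = \left(-40\right) \frac{32}{5} - \left(-20 + \frac{4}{-5}\right) = -256 + \left(20 - - \frac{4}{5}\right) = -256 + \left(20 + \frac{4}{5}\right) = -256 + \frac{104}{5} = - \frac{1176}{5}$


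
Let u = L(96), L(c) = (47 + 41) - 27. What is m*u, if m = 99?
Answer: 6039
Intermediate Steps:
L(c) = 61 (L(c) = 88 - 27 = 61)
u = 61
m*u = 99*61 = 6039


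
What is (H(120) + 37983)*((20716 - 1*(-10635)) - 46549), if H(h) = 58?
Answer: -578147118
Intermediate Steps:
(H(120) + 37983)*((20716 - 1*(-10635)) - 46549) = (58 + 37983)*((20716 - 1*(-10635)) - 46549) = 38041*((20716 + 10635) - 46549) = 38041*(31351 - 46549) = 38041*(-15198) = -578147118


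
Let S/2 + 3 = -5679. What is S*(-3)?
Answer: 34092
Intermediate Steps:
S = -11364 (S = -6 + 2*(-5679) = -6 - 11358 = -11364)
S*(-3) = -11364*(-3) = 34092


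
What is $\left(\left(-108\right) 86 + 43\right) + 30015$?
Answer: $20770$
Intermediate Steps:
$\left(\left(-108\right) 86 + 43\right) + 30015 = \left(-9288 + 43\right) + 30015 = -9245 + 30015 = 20770$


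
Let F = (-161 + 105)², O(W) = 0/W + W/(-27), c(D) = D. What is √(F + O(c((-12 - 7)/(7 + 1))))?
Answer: √4064370/36 ≈ 56.001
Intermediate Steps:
O(W) = -W/27 (O(W) = 0 + W*(-1/27) = 0 - W/27 = -W/27)
F = 3136 (F = (-56)² = 3136)
√(F + O(c((-12 - 7)/(7 + 1)))) = √(3136 - (-12 - 7)/(27*(7 + 1))) = √(3136 - (-19)/(27*8)) = √(3136 - 1/27*(-19/8)) = √(3136 + 19/216) = √(677395/216) = √4064370/36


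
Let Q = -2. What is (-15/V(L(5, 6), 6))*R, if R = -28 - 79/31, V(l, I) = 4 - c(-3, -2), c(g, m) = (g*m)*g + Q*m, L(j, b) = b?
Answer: 4735/186 ≈ 25.457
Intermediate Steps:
c(g, m) = -2*m + m*g² (c(g, m) = (g*m)*g - 2*m = m*g² - 2*m = -2*m + m*g²)
V(l, I) = 18 (V(l, I) = 4 - (-2)*(-2 + (-3)²) = 4 - (-2)*(-2 + 9) = 4 - (-2)*7 = 4 - 1*(-14) = 4 + 14 = 18)
R = -947/31 (R = -28 - 79*1/31 = -28 - 79/31 = -947/31 ≈ -30.548)
(-15/V(L(5, 6), 6))*R = -15/18*(-947/31) = -15*1/18*(-947/31) = -⅚*(-947/31) = 4735/186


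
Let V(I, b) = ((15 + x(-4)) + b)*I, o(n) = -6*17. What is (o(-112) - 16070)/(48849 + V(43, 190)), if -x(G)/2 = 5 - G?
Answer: -8086/28445 ≈ -0.28427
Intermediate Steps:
x(G) = -10 + 2*G (x(G) = -2*(5 - G) = -10 + 2*G)
o(n) = -102
V(I, b) = I*(-3 + b) (V(I, b) = ((15 + (-10 + 2*(-4))) + b)*I = ((15 + (-10 - 8)) + b)*I = ((15 - 18) + b)*I = (-3 + b)*I = I*(-3 + b))
(o(-112) - 16070)/(48849 + V(43, 190)) = (-102 - 16070)/(48849 + 43*(-3 + 190)) = -16172/(48849 + 43*187) = -16172/(48849 + 8041) = -16172/56890 = -16172*1/56890 = -8086/28445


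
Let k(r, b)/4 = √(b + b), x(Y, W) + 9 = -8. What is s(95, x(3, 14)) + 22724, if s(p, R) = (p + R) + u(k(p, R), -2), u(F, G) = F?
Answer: 22802 + 4*I*√34 ≈ 22802.0 + 23.324*I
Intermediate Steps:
x(Y, W) = -17 (x(Y, W) = -9 - 8 = -17)
k(r, b) = 4*√2*√b (k(r, b) = 4*√(b + b) = 4*√(2*b) = 4*(√2*√b) = 4*√2*√b)
s(p, R) = R + p + 4*√2*√R (s(p, R) = (p + R) + 4*√2*√R = (R + p) + 4*√2*√R = R + p + 4*√2*√R)
s(95, x(3, 14)) + 22724 = (-17 + 95 + 4*√2*√(-17)) + 22724 = (-17 + 95 + 4*√2*(I*√17)) + 22724 = (-17 + 95 + 4*I*√34) + 22724 = (78 + 4*I*√34) + 22724 = 22802 + 4*I*√34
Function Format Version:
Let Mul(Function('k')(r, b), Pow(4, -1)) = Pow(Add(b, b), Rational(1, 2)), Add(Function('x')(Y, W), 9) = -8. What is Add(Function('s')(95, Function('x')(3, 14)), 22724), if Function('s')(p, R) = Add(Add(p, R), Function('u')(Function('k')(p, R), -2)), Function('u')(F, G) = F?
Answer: Add(22802, Mul(4, I, Pow(34, Rational(1, 2)))) ≈ Add(22802., Mul(23.324, I))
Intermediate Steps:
Function('x')(Y, W) = -17 (Function('x')(Y, W) = Add(-9, -8) = -17)
Function('k')(r, b) = Mul(4, Pow(2, Rational(1, 2)), Pow(b, Rational(1, 2))) (Function('k')(r, b) = Mul(4, Pow(Add(b, b), Rational(1, 2))) = Mul(4, Pow(Mul(2, b), Rational(1, 2))) = Mul(4, Mul(Pow(2, Rational(1, 2)), Pow(b, Rational(1, 2)))) = Mul(4, Pow(2, Rational(1, 2)), Pow(b, Rational(1, 2))))
Function('s')(p, R) = Add(R, p, Mul(4, Pow(2, Rational(1, 2)), Pow(R, Rational(1, 2)))) (Function('s')(p, R) = Add(Add(p, R), Mul(4, Pow(2, Rational(1, 2)), Pow(R, Rational(1, 2)))) = Add(Add(R, p), Mul(4, Pow(2, Rational(1, 2)), Pow(R, Rational(1, 2)))) = Add(R, p, Mul(4, Pow(2, Rational(1, 2)), Pow(R, Rational(1, 2)))))
Add(Function('s')(95, Function('x')(3, 14)), 22724) = Add(Add(-17, 95, Mul(4, Pow(2, Rational(1, 2)), Pow(-17, Rational(1, 2)))), 22724) = Add(Add(-17, 95, Mul(4, Pow(2, Rational(1, 2)), Mul(I, Pow(17, Rational(1, 2))))), 22724) = Add(Add(-17, 95, Mul(4, I, Pow(34, Rational(1, 2)))), 22724) = Add(Add(78, Mul(4, I, Pow(34, Rational(1, 2)))), 22724) = Add(22802, Mul(4, I, Pow(34, Rational(1, 2))))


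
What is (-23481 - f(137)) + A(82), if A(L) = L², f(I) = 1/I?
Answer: -2295710/137 ≈ -16757.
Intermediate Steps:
(-23481 - f(137)) + A(82) = (-23481 - 1/137) + 82² = (-23481 - 1*1/137) + 6724 = (-23481 - 1/137) + 6724 = -3216898/137 + 6724 = -2295710/137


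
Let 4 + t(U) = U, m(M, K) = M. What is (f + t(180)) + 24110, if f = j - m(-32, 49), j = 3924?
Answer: 28242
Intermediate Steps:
t(U) = -4 + U
f = 3956 (f = 3924 - 1*(-32) = 3924 + 32 = 3956)
(f + t(180)) + 24110 = (3956 + (-4 + 180)) + 24110 = (3956 + 176) + 24110 = 4132 + 24110 = 28242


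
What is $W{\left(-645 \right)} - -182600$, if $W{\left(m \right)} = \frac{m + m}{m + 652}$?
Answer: $\frac{1276910}{7} \approx 1.8242 \cdot 10^{5}$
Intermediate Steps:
$W{\left(m \right)} = \frac{2 m}{652 + m}$
$W{\left(-645 \right)} - -182600 = 2 \left(-645\right) \frac{1}{652 - 645} - -182600 = 2 \left(-645\right) \frac{1}{7} + 182600 = - \frac{1290}{7} + 182600 = \frac{1276910}{7}$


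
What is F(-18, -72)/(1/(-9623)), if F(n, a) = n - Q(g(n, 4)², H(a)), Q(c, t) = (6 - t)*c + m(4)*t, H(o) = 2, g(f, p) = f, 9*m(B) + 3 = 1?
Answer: 113763106/9 ≈ 1.2640e+7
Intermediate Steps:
m(B) = -2/9 (m(B) = -⅓ + (⅑)*1 = -⅓ + ⅑ = -2/9)
Q(c, t) = -2*t/9 + c*(6 - t) (Q(c, t) = (6 - t)*c - 2*t/9 = c*(6 - t) - 2*t/9 = -2*t/9 + c*(6 - t))
F(n, a) = 4/9 + n - 4*n² (F(n, a) = n - (6*n² - 2/9*2 - 1*n²*2) = n - (6*n² - 4/9 - 2*n²) = n - (-4/9 + 4*n²) = n + (4/9 - 4*n²) = 4/9 + n - 4*n²)
F(-18, -72)/(1/(-9623)) = (4/9 - 18 - 4*(-18)²)/(1/(-9623)) = (4/9 - 18 - 4*324)/(-1/9623) = (4/9 - 18 - 1296)*(-9623) = -11822/9*(-9623) = 113763106/9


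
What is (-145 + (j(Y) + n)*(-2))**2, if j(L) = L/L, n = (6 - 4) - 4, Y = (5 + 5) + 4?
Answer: 20449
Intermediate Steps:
Y = 14 (Y = 10 + 4 = 14)
n = -2 (n = 2 - 4 = -2)
j(L) = 1
(-145 + (j(Y) + n)*(-2))**2 = (-145 + (1 - 2)*(-2))**2 = (-145 - 1*(-2))**2 = (-145 + 2)**2 = (-143)**2 = 20449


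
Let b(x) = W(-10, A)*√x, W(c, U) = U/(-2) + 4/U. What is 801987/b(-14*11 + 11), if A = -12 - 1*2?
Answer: -5613909*I*√143/6721 ≈ -9988.5*I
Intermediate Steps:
A = -14 (A = -12 - 2 = -14)
W(c, U) = 4/U - U/2 (W(c, U) = U*(-½) + 4/U = -U/2 + 4/U = 4/U - U/2)
b(x) = 47*√x/7 (b(x) = (4/(-14) - ½*(-14))*√x = (4*(-1/14) + 7)*√x = (-2/7 + 7)*√x = 47*√x/7)
801987/b(-14*11 + 11) = 801987/((47*√(-14*11 + 11)/7)) = 801987/((47*√(-154 + 11)/7)) = 801987/((47*√(-143)/7)) = 801987/((47*(I*√143)/7)) = 801987/((47*I*√143/7)) = 801987*(-7*I*√143/6721) = -5613909*I*√143/6721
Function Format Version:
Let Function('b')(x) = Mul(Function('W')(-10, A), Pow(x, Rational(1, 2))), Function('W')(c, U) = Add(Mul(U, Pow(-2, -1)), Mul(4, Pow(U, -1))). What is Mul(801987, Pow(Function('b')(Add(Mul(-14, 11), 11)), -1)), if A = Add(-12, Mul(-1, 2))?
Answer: Mul(Rational(-5613909, 6721), I, Pow(143, Rational(1, 2))) ≈ Mul(-9988.5, I)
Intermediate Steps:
A = -14 (A = Add(-12, -2) = -14)
Function('W')(c, U) = Add(Mul(4, Pow(U, -1)), Mul(Rational(-1, 2), U)) (Function('W')(c, U) = Add(Mul(U, Rational(-1, 2)), Mul(4, Pow(U, -1))) = Add(Mul(Rational(-1, 2), U), Mul(4, Pow(U, -1))) = Add(Mul(4, Pow(U, -1)), Mul(Rational(-1, 2), U)))
Function('b')(x) = Mul(Rational(47, 7), Pow(x, Rational(1, 2))) (Function('b')(x) = Mul(Add(Mul(4, Pow(-14, -1)), Mul(Rational(-1, 2), -14)), Pow(x, Rational(1, 2))) = Mul(Add(Mul(4, Rational(-1, 14)), 7), Pow(x, Rational(1, 2))) = Mul(Add(Rational(-2, 7), 7), Pow(x, Rational(1, 2))) = Mul(Rational(47, 7), Pow(x, Rational(1, 2))))
Mul(801987, Pow(Function('b')(Add(Mul(-14, 11), 11)), -1)) = Mul(801987, Pow(Mul(Rational(47, 7), Pow(Add(Mul(-14, 11), 11), Rational(1, 2))), -1)) = Mul(801987, Pow(Mul(Rational(47, 7), Pow(Add(-154, 11), Rational(1, 2))), -1)) = Mul(801987, Pow(Mul(Rational(47, 7), Pow(-143, Rational(1, 2))), -1)) = Mul(801987, Pow(Mul(Rational(47, 7), Mul(I, Pow(143, Rational(1, 2)))), -1)) = Mul(801987, Pow(Mul(Rational(47, 7), I, Pow(143, Rational(1, 2))), -1)) = Mul(801987, Mul(Rational(-7, 6721), I, Pow(143, Rational(1, 2)))) = Mul(Rational(-5613909, 6721), I, Pow(143, Rational(1, 2)))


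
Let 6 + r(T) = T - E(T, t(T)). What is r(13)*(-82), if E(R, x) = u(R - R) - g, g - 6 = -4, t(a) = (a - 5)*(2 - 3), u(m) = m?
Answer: -738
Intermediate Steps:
t(a) = 5 - a (t(a) = (-5 + a)*(-1) = 5 - a)
g = 2 (g = 6 - 4 = 2)
E(R, x) = -2 (E(R, x) = (R - R) - 1*2 = 0 - 2 = -2)
r(T) = -4 + T (r(T) = -6 + (T - 1*(-2)) = -6 + (T + 2) = -6 + (2 + T) = -4 + T)
r(13)*(-82) = (-4 + 13)*(-82) = 9*(-82) = -738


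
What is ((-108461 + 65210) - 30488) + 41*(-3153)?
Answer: -203012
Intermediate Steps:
((-108461 + 65210) - 30488) + 41*(-3153) = (-43251 - 30488) - 129273 = -73739 - 129273 = -203012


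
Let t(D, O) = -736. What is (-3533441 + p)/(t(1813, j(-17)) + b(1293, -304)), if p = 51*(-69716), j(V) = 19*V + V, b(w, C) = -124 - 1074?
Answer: 7088957/1934 ≈ 3665.4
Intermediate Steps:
b(w, C) = -1198
j(V) = 20*V
p = -3555516
(-3533441 + p)/(t(1813, j(-17)) + b(1293, -304)) = (-3533441 - 3555516)/(-736 - 1198) = -7088957/(-1934) = -7088957*(-1/1934) = 7088957/1934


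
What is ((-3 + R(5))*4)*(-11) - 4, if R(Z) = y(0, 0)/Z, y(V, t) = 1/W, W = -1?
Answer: 684/5 ≈ 136.80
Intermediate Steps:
y(V, t) = -1 (y(V, t) = 1/(-1) = -1)
R(Z) = -1/Z
((-3 + R(5))*4)*(-11) - 4 = ((-3 - 1/5)*4)*(-11) - 4 = ((-3 - 1*⅕)*4)*(-11) - 4 = ((-3 - ⅕)*4)*(-11) - 4 = -16/5*4*(-11) - 4 = -64/5*(-11) - 4 = 704/5 - 4 = 684/5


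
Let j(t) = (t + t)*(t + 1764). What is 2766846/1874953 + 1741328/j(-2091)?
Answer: 3524304399214/1282012238421 ≈ 2.7490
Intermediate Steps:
j(t) = 2*t*(1764 + t) (j(t) = (2*t)*(1764 + t) = 2*t*(1764 + t))
2766846/1874953 + 1741328/j(-2091) = 2766846/1874953 + 1741328/((2*(-2091)*(1764 - 2091))) = 2766846*(1/1874953) + 1741328/((2*(-2091)*(-327))) = 2766846/1874953 + 1741328/1367514 = 2766846/1874953 + 1741328*(1/1367514) = 2766846/1874953 + 870664/683757 = 3524304399214/1282012238421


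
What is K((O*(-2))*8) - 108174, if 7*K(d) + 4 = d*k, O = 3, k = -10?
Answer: -108106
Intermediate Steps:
K(d) = -4/7 - 10*d/7 (K(d) = -4/7 + (d*(-10))/7 = -4/7 + (-10*d)/7 = -4/7 - 10*d/7)
K((O*(-2))*8) - 108174 = (-4/7 - 10*3*(-2)*8/7) - 108174 = (-4/7 - (-60)*8/7) - 108174 = (-4/7 - 10/7*(-48)) - 108174 = (-4/7 + 480/7) - 108174 = 68 - 108174 = -108106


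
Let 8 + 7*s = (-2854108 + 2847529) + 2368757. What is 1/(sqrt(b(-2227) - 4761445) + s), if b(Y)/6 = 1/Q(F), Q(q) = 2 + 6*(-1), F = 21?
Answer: 33070380/11160160839557 - 49*I*sqrt(19045786)/11160160839557 ≈ 2.9633e-6 - 1.9161e-8*I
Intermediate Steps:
Q(q) = -4 (Q(q) = 2 - 6 = -4)
b(Y) = -3/2 (b(Y) = 6/(-4) = 6*(-1/4) = -3/2)
s = 2362170/7 (s = -8/7 + ((-2854108 + 2847529) + 2368757)/7 = -8/7 + (-6579 + 2368757)/7 = -8/7 + (1/7)*2362178 = -8/7 + 337454 = 2362170/7 ≈ 3.3745e+5)
1/(sqrt(b(-2227) - 4761445) + s) = 1/(sqrt(-3/2 - 4761445) + 2362170/7) = 1/(sqrt(-9522893/2) + 2362170/7) = 1/(I*sqrt(19045786)/2 + 2362170/7) = 1/(2362170/7 + I*sqrt(19045786)/2)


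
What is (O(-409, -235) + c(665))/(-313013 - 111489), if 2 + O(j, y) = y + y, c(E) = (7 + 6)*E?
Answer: -8173/424502 ≈ -0.019253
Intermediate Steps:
c(E) = 13*E
O(j, y) = -2 + 2*y (O(j, y) = -2 + (y + y) = -2 + 2*y)
(O(-409, -235) + c(665))/(-313013 - 111489) = ((-2 + 2*(-235)) + 13*665)/(-313013 - 111489) = ((-2 - 470) + 8645)/(-424502) = (-472 + 8645)*(-1/424502) = 8173*(-1/424502) = -8173/424502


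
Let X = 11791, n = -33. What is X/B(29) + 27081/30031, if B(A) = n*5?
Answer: -5925884/83985 ≈ -70.559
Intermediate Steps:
B(A) = -165 (B(A) = -33*5 = -165)
X/B(29) + 27081/30031 = 11791/(-165) + 27081/30031 = 11791*(-1/165) + 27081*(1/30031) = -11791/165 + 459/509 = -5925884/83985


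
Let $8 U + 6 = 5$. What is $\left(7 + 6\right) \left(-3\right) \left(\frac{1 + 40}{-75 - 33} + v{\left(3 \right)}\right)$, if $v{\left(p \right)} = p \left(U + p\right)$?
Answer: $- \frac{23153}{72} \approx -321.57$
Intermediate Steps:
$U = - \frac{1}{8}$ ($U = - \frac{3}{4} + \frac{1}{8} \cdot 5 = - \frac{3}{4} + \frac{5}{8} = - \frac{1}{8} \approx -0.125$)
$v{\left(p \right)} = p \left(- \frac{1}{8} + p\right)$
$\left(7 + 6\right) \left(-3\right) \left(\frac{1 + 40}{-75 - 33} + v{\left(3 \right)}\right) = \left(7 + 6\right) \left(-3\right) \left(\frac{1 + 40}{-75 - 33} + 3 \left(- \frac{1}{8} + 3\right)\right) = 13 \left(-3\right) \left(\frac{41}{-108} + 3 \cdot \frac{23}{8}\right) = - 39 \left(41 \left(- \frac{1}{108}\right) + \frac{69}{8}\right) = - 39 \left(- \frac{41}{108} + \frac{69}{8}\right) = \left(-39\right) \frac{1781}{216} = - \frac{23153}{72}$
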